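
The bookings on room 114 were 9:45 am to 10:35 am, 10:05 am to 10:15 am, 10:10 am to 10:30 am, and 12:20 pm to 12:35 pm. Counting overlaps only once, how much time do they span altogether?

Merged: 9:45 am–10:35 am, 12:20 pm–12:35 pm.
Lengths: 50 min + 15 min = 1 h 5 min.

1 h 5 min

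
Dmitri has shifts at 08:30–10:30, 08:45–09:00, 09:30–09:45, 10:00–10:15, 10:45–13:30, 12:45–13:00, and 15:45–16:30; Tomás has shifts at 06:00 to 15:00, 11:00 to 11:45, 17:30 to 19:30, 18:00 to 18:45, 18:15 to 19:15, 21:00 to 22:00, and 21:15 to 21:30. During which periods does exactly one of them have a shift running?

06:00–08:30, 10:30–10:45, 13:30–15:00, 15:45–16:30, 17:30–19:30, 21:00–22:00

Merge the first list: 08:30–10:30, 10:45–13:30, 15:45–16:30.
Merge the second list: 06:00–15:00, 17:30–19:30, 21:00–22:00.
A \ B = 15:45–16:30.
B \ A = 06:00–08:30, 10:30–10:45, 13:30–15:00, 17:30–19:30, 21:00–22:00.
Union of the two gives the symmetric difference.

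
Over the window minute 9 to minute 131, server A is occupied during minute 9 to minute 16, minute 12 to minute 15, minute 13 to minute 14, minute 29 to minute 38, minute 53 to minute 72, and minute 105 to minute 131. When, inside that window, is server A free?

The merged coverage is minute 9 to minute 16, minute 29 to minute 38, minute 53 to minute 72, minute 105 to minute 131.
Complement within minute 9 to minute 131: minute 16 to minute 29, minute 38 to minute 53, minute 72 to minute 105.

minute 16 to minute 29, minute 38 to minute 53, minute 72 to minute 105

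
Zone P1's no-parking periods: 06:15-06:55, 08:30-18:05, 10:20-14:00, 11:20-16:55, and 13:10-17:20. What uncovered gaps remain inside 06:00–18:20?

06:00-06:15, 06:55-08:30, 18:05-18:20

Covered (merged): 06:15-06:55, 08:30-18:05.
Uncovered inside 06:00-18:20: 06:00-06:15, 06:55-08:30, 18:05-18:20.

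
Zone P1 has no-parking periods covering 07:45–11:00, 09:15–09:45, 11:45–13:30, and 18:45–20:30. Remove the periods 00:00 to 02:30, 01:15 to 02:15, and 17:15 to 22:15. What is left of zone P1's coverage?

07:45–11:00, 11:45–13:30

First set merges to 07:45–11:00, 11:45–13:30, 18:45–20:30.
Second set merges to 00:00–02:30, 17:15–22:15.
07:45–11:00: nothing removed.
11:45–13:30: nothing removed.
18:45–20:30: entirely removed.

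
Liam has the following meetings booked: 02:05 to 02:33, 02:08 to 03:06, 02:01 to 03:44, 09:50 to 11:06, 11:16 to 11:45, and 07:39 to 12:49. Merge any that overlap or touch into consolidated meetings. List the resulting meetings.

Sort by start: 02:01-03:44, 02:05-02:33, 02:08-03:06, 07:39-12:49, 09:50-11:06, 11:16-11:45.
02:05-02:33 overlaps/touches 02:01-03:44 → extend to 02:01-03:44.
02:08-03:06 overlaps/touches 02:01-03:44 → extend to 02:01-03:44.
07:39-12:49 is disjoint → start new block.
09:50-11:06 overlaps/touches 07:39-12:49 → extend to 07:39-12:49.
11:16-11:45 overlaps/touches 07:39-12:49 → extend to 07:39-12:49.

02:01-03:44, 07:39-12:49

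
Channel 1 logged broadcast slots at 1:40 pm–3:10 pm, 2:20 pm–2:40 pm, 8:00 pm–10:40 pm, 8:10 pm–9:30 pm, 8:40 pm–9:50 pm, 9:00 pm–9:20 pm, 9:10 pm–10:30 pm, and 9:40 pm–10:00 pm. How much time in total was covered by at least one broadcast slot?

4 h 10 min

Merged: 1:40 pm–3:10 pm, 8:00 pm–10:40 pm.
Lengths: 1 h 30 min + 2 h 40 min = 4 h 10 min.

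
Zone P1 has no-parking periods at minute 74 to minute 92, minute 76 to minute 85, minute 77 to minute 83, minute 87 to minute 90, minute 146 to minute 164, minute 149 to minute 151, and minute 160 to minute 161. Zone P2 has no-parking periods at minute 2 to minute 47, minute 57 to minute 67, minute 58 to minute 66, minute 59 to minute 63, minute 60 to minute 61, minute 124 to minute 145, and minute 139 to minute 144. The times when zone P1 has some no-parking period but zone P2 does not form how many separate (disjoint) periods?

2

A, merged: minute 74 to minute 92, minute 146 to minute 164.
B, merged: minute 2 to minute 47, minute 57 to minute 67, minute 124 to minute 145.
A \ B = minute 74 to minute 92, minute 146 to minute 164.
That is 2 disjoint pieces.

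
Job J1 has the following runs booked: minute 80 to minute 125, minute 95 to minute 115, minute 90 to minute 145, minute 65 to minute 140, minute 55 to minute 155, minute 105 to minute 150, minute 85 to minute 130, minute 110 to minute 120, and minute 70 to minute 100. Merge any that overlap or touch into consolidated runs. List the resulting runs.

Sort by start: minute 55 to minute 155, minute 65 to minute 140, minute 70 to minute 100, minute 80 to minute 125, minute 85 to minute 130, minute 90 to minute 145, minute 95 to minute 115, minute 105 to minute 150, minute 110 to minute 120.
minute 65 to minute 140 overlaps/touches minute 55 to minute 155 → extend to minute 55 to minute 155.
minute 70 to minute 100 overlaps/touches minute 55 to minute 155 → extend to minute 55 to minute 155.
minute 80 to minute 125 overlaps/touches minute 55 to minute 155 → extend to minute 55 to minute 155.
minute 85 to minute 130 overlaps/touches minute 55 to minute 155 → extend to minute 55 to minute 155.
minute 90 to minute 145 overlaps/touches minute 55 to minute 155 → extend to minute 55 to minute 155.
minute 95 to minute 115 overlaps/touches minute 55 to minute 155 → extend to minute 55 to minute 155.
minute 105 to minute 150 overlaps/touches minute 55 to minute 155 → extend to minute 55 to minute 155.
minute 110 to minute 120 overlaps/touches minute 55 to minute 155 → extend to minute 55 to minute 155.

minute 55 to minute 155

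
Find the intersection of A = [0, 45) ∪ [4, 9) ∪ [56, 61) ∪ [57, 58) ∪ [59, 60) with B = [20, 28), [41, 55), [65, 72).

[20, 28) ∪ [41, 45)

A, merged: [0, 45), [56, 61).
[0, 45) meets the second set on [20, 28), [41, 45).
[56, 61): no overlap with the second set.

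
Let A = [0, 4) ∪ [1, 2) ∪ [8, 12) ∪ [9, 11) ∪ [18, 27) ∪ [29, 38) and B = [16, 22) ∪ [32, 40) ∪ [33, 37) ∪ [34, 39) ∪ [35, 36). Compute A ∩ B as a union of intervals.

A, merged: [0, 4), [8, 12), [18, 27), [29, 38).
B, merged: [16, 22), [32, 40).
[0, 4): no overlap with the second set.
[8, 12): no overlap with the second set.
[18, 27) meets the second set on [18, 22).
[29, 38) meets the second set on [32, 38).

[18, 22) ∪ [32, 38)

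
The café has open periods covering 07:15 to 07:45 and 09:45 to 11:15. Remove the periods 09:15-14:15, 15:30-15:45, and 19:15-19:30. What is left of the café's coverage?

07:15–07:45 is untouched.
09:45–11:15 lies entirely inside B → drops out.

07:15–07:45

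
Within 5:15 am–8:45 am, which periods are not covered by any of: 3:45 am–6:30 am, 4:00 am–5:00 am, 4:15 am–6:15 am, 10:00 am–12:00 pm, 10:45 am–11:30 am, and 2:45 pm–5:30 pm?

Covered (merged): 3:45 am–6:30 am, 10:00 am–12:00 pm, 2:45 pm–5:30 pm.
Gaps within 5:15 am–8:45 am: 6:30 am–8:45 am.

6:30 am–8:45 am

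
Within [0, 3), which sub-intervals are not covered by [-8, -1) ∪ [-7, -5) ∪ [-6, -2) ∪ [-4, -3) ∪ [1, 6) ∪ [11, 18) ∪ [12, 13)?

The merged coverage is [-8, -1), [1, 6), [11, 18).
Gaps within [0, 3): [0, 1).

[0, 1)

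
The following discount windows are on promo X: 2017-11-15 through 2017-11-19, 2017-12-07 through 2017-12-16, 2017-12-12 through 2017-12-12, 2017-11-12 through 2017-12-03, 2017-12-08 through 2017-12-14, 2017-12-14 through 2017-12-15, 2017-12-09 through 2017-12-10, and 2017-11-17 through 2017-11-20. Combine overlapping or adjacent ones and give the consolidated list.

2017-11-12 through 2017-12-03, 2017-12-07 through 2017-12-16

Sort by start: 2017-11-12 through 2017-12-03, 2017-11-15 through 2017-11-19, 2017-11-17 through 2017-11-20, 2017-12-07 through 2017-12-16, 2017-12-08 through 2017-12-14, 2017-12-09 through 2017-12-10, 2017-12-12 through 2017-12-12, 2017-12-14 through 2017-12-15.
2017-11-15 through 2017-11-19 overlaps/touches 2017-11-12 through 2017-12-03 → extend to 2017-11-12 through 2017-12-03.
2017-11-17 through 2017-11-20 overlaps/touches 2017-11-12 through 2017-12-03 → extend to 2017-11-12 through 2017-12-03.
2017-12-07 through 2017-12-16 is disjoint → start new block.
2017-12-08 through 2017-12-14 overlaps/touches 2017-12-07 through 2017-12-16 → extend to 2017-12-07 through 2017-12-16.
2017-12-09 through 2017-12-10 overlaps/touches 2017-12-07 through 2017-12-16 → extend to 2017-12-07 through 2017-12-16.
2017-12-12 through 2017-12-12 overlaps/touches 2017-12-07 through 2017-12-16 → extend to 2017-12-07 through 2017-12-16.
2017-12-14 through 2017-12-15 overlaps/touches 2017-12-07 through 2017-12-16 → extend to 2017-12-07 through 2017-12-16.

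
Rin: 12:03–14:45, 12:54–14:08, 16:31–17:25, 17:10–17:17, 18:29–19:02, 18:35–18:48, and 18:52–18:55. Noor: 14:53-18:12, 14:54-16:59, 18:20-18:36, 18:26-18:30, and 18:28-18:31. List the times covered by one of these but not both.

A, merged: 12:03–14:45, 16:31–17:25, 18:29–19:02.
B, merged: 14:53–18:12, 18:20–18:36.
A \ B = 12:03–14:45, 18:36–19:02.
B \ A = 14:53–16:31, 17:25–18:12, 18:20–18:29.
Union of the two gives the symmetric difference.

12:03–14:45, 14:53–16:31, 17:25–18:12, 18:20–18:29, 18:36–19:02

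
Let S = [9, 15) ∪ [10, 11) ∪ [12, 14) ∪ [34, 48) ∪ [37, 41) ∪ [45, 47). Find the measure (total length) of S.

20

Merged: [9, 15), [34, 48).
Lengths: 6 + 14 = 20.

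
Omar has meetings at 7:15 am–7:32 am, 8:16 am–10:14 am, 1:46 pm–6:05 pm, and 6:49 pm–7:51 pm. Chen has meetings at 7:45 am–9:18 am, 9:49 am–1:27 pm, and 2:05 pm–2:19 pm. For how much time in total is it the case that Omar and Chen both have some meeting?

1 h 41 min

A ∩ B = 8:16 am-9:18 am, 9:49 am-10:14 am, 2:05 pm-2:19 pm.
Total: 1 h 2 min + 25 min + 14 min = 1 h 41 min.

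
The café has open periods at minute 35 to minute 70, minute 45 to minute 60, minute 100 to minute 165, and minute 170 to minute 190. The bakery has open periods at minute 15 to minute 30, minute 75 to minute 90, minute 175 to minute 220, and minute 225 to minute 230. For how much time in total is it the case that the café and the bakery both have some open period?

15 minutes

First set merges to minute 35 to minute 70, minute 100 to minute 165, minute 170 to minute 190.
A ∩ B = minute 175 to minute 190.
Total: 15 minutes.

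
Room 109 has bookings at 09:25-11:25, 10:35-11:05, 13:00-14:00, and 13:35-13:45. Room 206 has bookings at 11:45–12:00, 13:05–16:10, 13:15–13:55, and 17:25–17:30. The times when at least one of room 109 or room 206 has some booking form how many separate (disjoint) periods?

4

First set merges to 09:25-11:25, 13:00-14:00.
Second set merges to 11:45-12:00, 13:05-16:10, 17:25-17:30.
A ∪ B = 09:25-11:25, 11:45-12:00, 13:00-16:10, 17:25-17:30.
That is 4 disjoint pieces.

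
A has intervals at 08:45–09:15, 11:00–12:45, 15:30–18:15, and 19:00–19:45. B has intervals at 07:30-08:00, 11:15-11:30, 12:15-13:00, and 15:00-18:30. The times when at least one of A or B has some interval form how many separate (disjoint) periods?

5

A ∪ B = 07:30-08:00, 08:45-09:15, 11:00-13:00, 15:00-18:30, 19:00-19:45.
That is 5 disjoint pieces.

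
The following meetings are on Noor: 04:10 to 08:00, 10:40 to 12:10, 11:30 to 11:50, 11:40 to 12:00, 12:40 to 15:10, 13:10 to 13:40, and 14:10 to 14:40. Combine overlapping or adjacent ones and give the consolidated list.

10:40–12:10 is disjoint → start new block.
11:30–11:50 overlaps/touches 10:40–12:10 → extend to 10:40–12:10.
11:40–12:00 overlaps/touches 10:40–12:10 → extend to 10:40–12:10.
12:40–15:10 is disjoint → start new block.
13:10–13:40 overlaps/touches 12:40–15:10 → extend to 12:40–15:10.
14:10–14:40 overlaps/touches 12:40–15:10 → extend to 12:40–15:10.

04:10–08:00, 10:40–12:10, 12:40–15:10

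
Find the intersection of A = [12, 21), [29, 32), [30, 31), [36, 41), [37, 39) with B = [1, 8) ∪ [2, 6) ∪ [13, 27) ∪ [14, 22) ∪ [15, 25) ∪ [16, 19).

Merge the first list: [12, 21), [29, 32), [36, 41).
Merge the second list: [1, 8), [13, 27).
[12, 21) ∩ B → [13, 21).
[29, 32) meets no B interval.
[36, 41) meets no B interval.

[13, 21)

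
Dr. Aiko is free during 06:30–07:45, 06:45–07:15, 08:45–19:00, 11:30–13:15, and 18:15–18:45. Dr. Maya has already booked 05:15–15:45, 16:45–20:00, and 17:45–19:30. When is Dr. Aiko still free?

A, merged: 06:30–07:45, 08:45–19:00.
B, merged: 05:15–15:45, 16:45–20:00.
06:30–07:45: fully covered by B → removed.
08:45–19:00 minus B → 15:45–16:45.

15:45–16:45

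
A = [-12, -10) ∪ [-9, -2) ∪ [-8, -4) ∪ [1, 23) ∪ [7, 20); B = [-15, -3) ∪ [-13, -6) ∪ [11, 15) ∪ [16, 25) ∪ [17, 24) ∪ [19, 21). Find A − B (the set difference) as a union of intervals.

First set merges to [-12, -10), [-9, -2), [1, 23).
Second set merges to [-15, -3), [11, 15), [16, 25).
[-12, -10) lies entirely inside B → drops out.
[-9, -2) with B removed leaves [-3, -2).
[1, 23) with B removed leaves [1, 11), [15, 16).

[-3, -2) ∪ [1, 11) ∪ [15, 16)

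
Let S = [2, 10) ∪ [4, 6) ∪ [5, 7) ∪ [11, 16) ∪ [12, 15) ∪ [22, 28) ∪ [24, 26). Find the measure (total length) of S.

Merged: [2, 10), [11, 16), [22, 28).
Lengths: 8 + 5 + 6 = 19.

19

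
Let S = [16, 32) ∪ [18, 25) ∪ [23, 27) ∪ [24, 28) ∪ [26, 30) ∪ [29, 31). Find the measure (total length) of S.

Merged: [16, 32).
Length: 16.

16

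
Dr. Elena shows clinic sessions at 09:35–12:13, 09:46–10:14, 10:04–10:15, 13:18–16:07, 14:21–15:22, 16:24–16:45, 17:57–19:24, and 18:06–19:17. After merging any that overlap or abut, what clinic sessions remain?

09:46-10:14 overlaps/touches 09:35-12:13 → extend to 09:35-12:13.
10:04-10:15 overlaps/touches 09:35-12:13 → extend to 09:35-12:13.
13:18-16:07 is disjoint → start new block.
14:21-15:22 overlaps/touches 13:18-16:07 → extend to 13:18-16:07.
16:24-16:45 is disjoint → start new block.
17:57-19:24 is disjoint → start new block.
18:06-19:17 overlaps/touches 17:57-19:24 → extend to 17:57-19:24.

09:35-12:13, 13:18-16:07, 16:24-16:45, 17:57-19:24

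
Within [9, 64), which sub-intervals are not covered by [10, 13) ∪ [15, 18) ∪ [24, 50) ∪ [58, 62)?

[9, 10) ∪ [13, 15) ∪ [18, 24) ∪ [50, 58) ∪ [62, 64)

The merged coverage is [10, 13), [15, 18), [24, 50), [58, 62).
Uncovered inside [9, 64): [9, 10), [13, 15), [18, 24), [50, 58), [62, 64).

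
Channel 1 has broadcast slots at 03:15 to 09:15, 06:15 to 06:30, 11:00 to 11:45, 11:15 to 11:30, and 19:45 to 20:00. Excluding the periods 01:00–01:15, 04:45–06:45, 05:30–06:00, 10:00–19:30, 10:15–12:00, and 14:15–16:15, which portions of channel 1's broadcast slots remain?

A, merged: 03:15-09:15, 11:00-11:45, 19:45-20:00.
B, merged: 01:00-01:15, 04:45-06:45, 10:00-19:30.
03:15-09:15 with B removed leaves 03:15-04:45, 06:45-09:15.
11:00-11:45 lies entirely inside B → drops out.
19:45-20:00 is untouched.

03:15-04:45, 06:45-09:15, 19:45-20:00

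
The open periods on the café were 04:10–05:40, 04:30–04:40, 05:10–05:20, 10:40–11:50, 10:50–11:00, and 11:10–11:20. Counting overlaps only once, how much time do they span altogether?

2 h 40 min

Merged: 04:10–05:40, 10:40–11:50.
Lengths: 1 h 30 min + 1 h 10 min = 2 h 40 min.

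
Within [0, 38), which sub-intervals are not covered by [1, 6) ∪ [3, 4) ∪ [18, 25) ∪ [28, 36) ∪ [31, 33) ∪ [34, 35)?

[0, 1) ∪ [6, 18) ∪ [25, 28) ∪ [36, 38)

Covered (merged): [1, 6), [18, 25), [28, 36).
Gaps within [0, 38): [0, 1), [6, 18), [25, 28), [36, 38).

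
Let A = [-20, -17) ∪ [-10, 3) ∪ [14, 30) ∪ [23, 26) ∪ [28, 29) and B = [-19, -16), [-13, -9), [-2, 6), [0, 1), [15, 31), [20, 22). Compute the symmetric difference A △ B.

[-20, -19) ∪ [-17, -16) ∪ [-13, -10) ∪ [-9, -2) ∪ [3, 6) ∪ [14, 15) ∪ [30, 31)

First set merges to [-20, -17), [-10, 3), [14, 30).
Second set merges to [-19, -16), [-13, -9), [-2, 6), [15, 31).
Only in the first: [-20, -19), [-9, -2), [14, 15).
Only in the second: [-17, -16), [-13, -10), [3, 6), [30, 31).
Together these are the periods covered by exactly one.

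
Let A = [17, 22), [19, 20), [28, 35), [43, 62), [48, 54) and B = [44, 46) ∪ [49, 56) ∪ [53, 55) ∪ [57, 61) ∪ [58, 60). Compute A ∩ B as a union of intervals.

[44, 46) ∪ [49, 56) ∪ [57, 61)

A, merged: [17, 22), [28, 35), [43, 62).
B, merged: [44, 46), [49, 56), [57, 61).
[17, 22): no overlap with the second set.
[28, 35): no overlap with the second set.
[43, 62) meets the second set on [44, 46), [49, 56), [57, 61).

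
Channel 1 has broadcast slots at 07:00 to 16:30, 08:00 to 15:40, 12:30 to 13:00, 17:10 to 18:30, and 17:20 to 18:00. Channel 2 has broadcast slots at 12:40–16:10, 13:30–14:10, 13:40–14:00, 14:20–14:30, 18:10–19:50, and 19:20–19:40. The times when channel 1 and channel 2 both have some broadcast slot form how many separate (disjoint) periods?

2

A, merged: 07:00–16:30, 17:10–18:30.
B, merged: 12:40–16:10, 18:10–19:50.
A ∩ B = 12:40–16:10, 18:10–18:30.
That is 2 disjoint pieces.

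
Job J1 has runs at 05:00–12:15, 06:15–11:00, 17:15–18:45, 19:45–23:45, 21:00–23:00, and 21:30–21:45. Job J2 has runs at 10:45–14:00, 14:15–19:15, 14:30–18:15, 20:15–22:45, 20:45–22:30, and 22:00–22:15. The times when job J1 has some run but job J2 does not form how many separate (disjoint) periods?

3

First set merges to 05:00-12:15, 17:15-18:45, 19:45-23:45.
Second set merges to 10:45-14:00, 14:15-19:15, 20:15-22:45.
A \ B = 05:00-10:45, 19:45-20:15, 22:45-23:45.
That is 3 disjoint pieces.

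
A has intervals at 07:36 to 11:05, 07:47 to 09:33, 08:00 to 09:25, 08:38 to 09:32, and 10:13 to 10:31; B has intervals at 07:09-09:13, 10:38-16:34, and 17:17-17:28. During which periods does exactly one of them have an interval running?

07:09-07:36, 09:13-10:38, 11:05-16:34, 17:17-17:28

A, merged: 07:36-11:05.
Only in the first: 09:13-10:38.
Only in the second: 07:09-07:36, 11:05-16:34, 17:17-17:28.
Together these are the periods covered by exactly one.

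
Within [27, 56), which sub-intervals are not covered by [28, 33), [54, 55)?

[27, 28) ∪ [33, 54) ∪ [55, 56)

After merging, the occupied span is [28, 33), [54, 55).
Gaps within [27, 56): [27, 28), [33, 54), [55, 56).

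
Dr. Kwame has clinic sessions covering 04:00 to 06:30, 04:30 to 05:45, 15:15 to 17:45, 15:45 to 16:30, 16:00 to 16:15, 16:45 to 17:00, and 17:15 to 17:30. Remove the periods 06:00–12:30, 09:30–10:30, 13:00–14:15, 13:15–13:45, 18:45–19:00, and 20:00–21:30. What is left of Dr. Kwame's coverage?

04:00-06:00, 15:15-17:45

First set merges to 04:00-06:30, 15:15-17:45.
Second set merges to 06:00-12:30, 13:00-14:15, 18:45-19:00, 20:00-21:30.
04:00-06:30 with B removed leaves 04:00-06:00.
15:15-17:45 is untouched.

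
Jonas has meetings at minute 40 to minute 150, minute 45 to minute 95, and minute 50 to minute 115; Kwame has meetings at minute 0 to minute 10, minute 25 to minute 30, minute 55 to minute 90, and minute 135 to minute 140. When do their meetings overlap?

minute 55 to minute 90, minute 135 to minute 140

Merge the first list: minute 40 to minute 150.
minute 40 to minute 150 ∩ B → minute 55 to minute 90, minute 135 to minute 140.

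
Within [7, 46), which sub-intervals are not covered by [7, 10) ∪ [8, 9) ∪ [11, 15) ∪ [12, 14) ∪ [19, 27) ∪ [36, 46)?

The merged coverage is [7, 10), [11, 15), [19, 27), [36, 46).
Complement within [7, 46): [10, 11), [15, 19), [27, 36).

[10, 11) ∪ [15, 19) ∪ [27, 36)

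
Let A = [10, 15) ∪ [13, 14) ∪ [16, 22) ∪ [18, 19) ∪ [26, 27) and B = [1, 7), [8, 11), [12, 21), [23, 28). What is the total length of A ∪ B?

First set merges to [10, 15), [16, 22), [26, 27).
A ∪ B = [1, 7), [8, 22), [23, 28).
Total: 6 + 14 + 5 = 25.

25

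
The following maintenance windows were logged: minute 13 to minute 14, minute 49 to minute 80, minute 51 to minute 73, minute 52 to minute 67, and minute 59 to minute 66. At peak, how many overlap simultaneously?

4

Walk the sorted start/end points keeping a running depth.
The depth first hits 4 at minute 59.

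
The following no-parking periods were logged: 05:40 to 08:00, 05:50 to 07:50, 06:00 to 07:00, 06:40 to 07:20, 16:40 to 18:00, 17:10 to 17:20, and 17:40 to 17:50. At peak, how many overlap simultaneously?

Walk the sorted start/end points keeping a running depth.
The depth first hits 4 at 06:40.

4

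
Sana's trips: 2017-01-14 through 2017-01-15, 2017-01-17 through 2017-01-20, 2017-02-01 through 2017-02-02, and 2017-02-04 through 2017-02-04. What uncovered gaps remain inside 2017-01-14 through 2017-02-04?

After merging, the occupied span is 2017-01-14 through 2017-01-15, 2017-01-17 through 2017-01-20, 2017-02-01 through 2017-02-02, 2017-02-04 through 2017-02-04.
Complement within 2017-01-14 through 2017-02-04: 2017-01-16 through 2017-01-16, 2017-01-21 through 2017-01-31, 2017-02-03 through 2017-02-03.

2017-01-16 through 2017-01-16, 2017-01-21 through 2017-01-31, 2017-02-03 through 2017-02-03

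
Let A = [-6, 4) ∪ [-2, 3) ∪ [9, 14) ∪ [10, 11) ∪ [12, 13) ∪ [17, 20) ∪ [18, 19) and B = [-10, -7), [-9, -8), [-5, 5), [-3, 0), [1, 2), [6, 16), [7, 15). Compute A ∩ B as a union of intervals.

[-5, 4) ∪ [9, 14)

A, merged: [-6, 4), [9, 14), [17, 20).
B, merged: [-10, -7), [-5, 5), [6, 16).
[-6, 4) ∩ B → [-5, 4).
[9, 14) ∩ B → [9, 14).
[17, 20) meets no B interval.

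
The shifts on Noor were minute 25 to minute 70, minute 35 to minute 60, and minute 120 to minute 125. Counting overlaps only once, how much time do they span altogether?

Merged: minute 25 to minute 70, minute 120 to minute 125.
Lengths: 45 minutes + 5 minutes = 50 minutes.

50 minutes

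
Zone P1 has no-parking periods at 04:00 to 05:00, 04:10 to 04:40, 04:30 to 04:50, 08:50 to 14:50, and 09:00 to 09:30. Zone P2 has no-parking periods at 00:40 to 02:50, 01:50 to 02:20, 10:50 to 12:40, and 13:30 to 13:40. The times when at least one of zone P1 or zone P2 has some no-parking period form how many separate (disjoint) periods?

A, merged: 04:00–05:00, 08:50–14:50.
B, merged: 00:40–02:50, 10:50–12:40, 13:30–13:40.
A ∪ B = 00:40–02:50, 04:00–05:00, 08:50–14:50.
That is 3 disjoint pieces.

3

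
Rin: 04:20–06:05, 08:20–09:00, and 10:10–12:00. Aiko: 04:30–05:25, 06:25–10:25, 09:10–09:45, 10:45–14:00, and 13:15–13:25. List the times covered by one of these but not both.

04:20–04:30, 05:25–06:05, 06:25–08:20, 09:00–10:10, 10:25–10:45, 12:00–14:00

B, merged: 04:30–05:25, 06:25–10:25, 10:45–14:00.
A \ B = 04:20–04:30, 05:25–06:05, 10:25–10:45.
B \ A = 06:25–08:20, 09:00–10:10, 12:00–14:00.
Union of the two gives the symmetric difference.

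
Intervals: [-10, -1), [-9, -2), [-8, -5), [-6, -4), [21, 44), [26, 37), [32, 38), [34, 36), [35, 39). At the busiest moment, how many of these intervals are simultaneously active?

Walk the sorted start/end points keeping a running depth.
The depth first hits 5 at 35.

5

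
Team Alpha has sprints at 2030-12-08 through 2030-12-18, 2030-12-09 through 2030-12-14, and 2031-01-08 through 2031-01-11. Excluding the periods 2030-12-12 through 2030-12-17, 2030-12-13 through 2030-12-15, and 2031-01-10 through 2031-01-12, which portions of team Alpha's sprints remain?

A, merged: 2030-12-08 through 2030-12-18, 2031-01-08 through 2031-01-11.
B, merged: 2030-12-12 through 2030-12-17, 2031-01-10 through 2031-01-12.
2030-12-08 through 2030-12-18 minus B → 2030-12-08 through 2030-12-11, 2030-12-18 through 2030-12-18.
2031-01-08 through 2031-01-11 minus B → 2031-01-08 through 2031-01-09.

2030-12-08 through 2030-12-11, 2030-12-18 through 2030-12-18, 2031-01-08 through 2031-01-09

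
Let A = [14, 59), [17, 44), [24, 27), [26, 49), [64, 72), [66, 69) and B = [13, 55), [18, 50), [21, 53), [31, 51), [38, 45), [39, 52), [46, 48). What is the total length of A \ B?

12

First set merges to [14, 59), [64, 72).
Second set merges to [13, 55).
A \ B = [55, 59), [64, 72).
Total: 4 + 8 = 12.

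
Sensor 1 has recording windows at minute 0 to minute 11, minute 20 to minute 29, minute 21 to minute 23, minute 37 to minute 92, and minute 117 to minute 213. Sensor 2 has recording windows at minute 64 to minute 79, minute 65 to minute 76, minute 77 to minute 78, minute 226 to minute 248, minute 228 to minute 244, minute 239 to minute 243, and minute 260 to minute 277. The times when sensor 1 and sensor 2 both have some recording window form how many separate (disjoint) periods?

A, merged: minute 0 to minute 11, minute 20 to minute 29, minute 37 to minute 92, minute 117 to minute 213.
B, merged: minute 64 to minute 79, minute 226 to minute 248, minute 260 to minute 277.
A ∩ B = minute 64 to minute 79.
That is 1 disjoint piece.

1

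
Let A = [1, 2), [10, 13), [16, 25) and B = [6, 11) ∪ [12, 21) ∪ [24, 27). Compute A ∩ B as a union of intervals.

[10, 11) ∪ [12, 13) ∪ [16, 21) ∪ [24, 25)

[1, 2) meets no B interval.
[10, 13) ∩ B → [10, 11), [12, 13).
[16, 25) ∩ B → [16, 21), [24, 25).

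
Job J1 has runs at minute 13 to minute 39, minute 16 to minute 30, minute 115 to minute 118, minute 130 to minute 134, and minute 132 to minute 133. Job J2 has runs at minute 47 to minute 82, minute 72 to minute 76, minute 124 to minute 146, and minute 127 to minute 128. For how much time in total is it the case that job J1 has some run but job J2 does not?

Merge the first list: minute 13 to minute 39, minute 115 to minute 118, minute 130 to minute 134.
Merge the second list: minute 47 to minute 82, minute 124 to minute 146.
A \ B = minute 13 to minute 39, minute 115 to minute 118.
Total: 26 minutes + 3 minutes = 29 minutes.

29 minutes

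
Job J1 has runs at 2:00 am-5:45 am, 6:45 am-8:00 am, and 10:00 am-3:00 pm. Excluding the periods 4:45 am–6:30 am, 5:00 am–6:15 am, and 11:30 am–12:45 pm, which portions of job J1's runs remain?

B, merged: 4:45 am–6:30 am, 11:30 am–12:45 pm.
2:00 am–5:45 am minus B → 2:00 am–4:45 am.
6:45 am–8:00 am: no B overlap → unchanged.
10:00 am–3:00 pm minus B → 10:00 am–11:30 am, 12:45 pm–3:00 pm.

2:00 am–4:45 am, 6:45 am–8:00 am, 10:00 am–11:30 am, 12:45 pm–3:00 pm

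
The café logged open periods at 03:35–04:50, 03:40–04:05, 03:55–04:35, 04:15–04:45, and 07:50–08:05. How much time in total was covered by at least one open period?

Merged: 03:35-04:50, 07:50-08:05.
Lengths: 1 h 15 min + 15 min = 1 h 30 min.

1 h 30 min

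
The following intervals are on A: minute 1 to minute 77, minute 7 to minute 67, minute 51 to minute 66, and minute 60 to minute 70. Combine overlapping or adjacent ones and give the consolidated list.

minute 1 to minute 77

minute 7 to minute 67 overlaps/touches minute 1 to minute 77 → extend to minute 1 to minute 77.
minute 51 to minute 66 overlaps/touches minute 1 to minute 77 → extend to minute 1 to minute 77.
minute 60 to minute 70 overlaps/touches minute 1 to minute 77 → extend to minute 1 to minute 77.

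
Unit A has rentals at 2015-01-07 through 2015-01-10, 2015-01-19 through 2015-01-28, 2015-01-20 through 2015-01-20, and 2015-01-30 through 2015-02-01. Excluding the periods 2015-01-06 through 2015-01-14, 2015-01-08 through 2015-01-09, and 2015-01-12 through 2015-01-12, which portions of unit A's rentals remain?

Merge the first list: 2015-01-07 through 2015-01-10, 2015-01-19 through 2015-01-28, 2015-01-30 through 2015-02-01.
Merge the second list: 2015-01-06 through 2015-01-14.
2015-01-07 through 2015-01-10 lies entirely inside B → drops out.
2015-01-19 through 2015-01-28 is untouched.
2015-01-30 through 2015-02-01 is untouched.

2015-01-19 through 2015-01-28, 2015-01-30 through 2015-02-01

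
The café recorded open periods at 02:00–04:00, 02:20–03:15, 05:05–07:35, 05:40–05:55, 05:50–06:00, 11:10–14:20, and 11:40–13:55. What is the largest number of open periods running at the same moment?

Sweep endpoints in order; track running count of active intervals.
Peak of 3 reached at 05:50.

3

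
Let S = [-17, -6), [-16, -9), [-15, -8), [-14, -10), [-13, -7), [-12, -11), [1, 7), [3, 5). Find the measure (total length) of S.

Merged: [-17, -6), [1, 7).
Lengths: 11 + 6 = 17.

17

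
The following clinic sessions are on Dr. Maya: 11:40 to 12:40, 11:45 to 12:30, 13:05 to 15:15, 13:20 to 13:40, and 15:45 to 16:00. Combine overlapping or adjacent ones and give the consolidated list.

11:45–12:30 overlaps/touches 11:40–12:40 → extend to 11:40–12:40.
13:05–15:15 is disjoint → start new block.
13:20–13:40 overlaps/touches 13:05–15:15 → extend to 13:05–15:15.
15:45–16:00 is disjoint → start new block.

11:40–12:40, 13:05–15:15, 15:45–16:00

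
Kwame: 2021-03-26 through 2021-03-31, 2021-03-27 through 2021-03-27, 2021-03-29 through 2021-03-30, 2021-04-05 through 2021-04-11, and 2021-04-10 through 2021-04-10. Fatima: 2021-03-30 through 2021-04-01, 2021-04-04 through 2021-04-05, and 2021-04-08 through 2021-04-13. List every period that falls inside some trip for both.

A, merged: 2021-03-26 through 2021-03-31, 2021-04-05 through 2021-04-11.
2021-03-26 through 2021-03-31 meets the second set on 2021-03-30 through 2021-03-31.
2021-04-05 through 2021-04-11 meets the second set on 2021-04-05 through 2021-04-05, 2021-04-08 through 2021-04-11.

2021-03-30 through 2021-03-31, 2021-04-05 through 2021-04-05, 2021-04-08 through 2021-04-11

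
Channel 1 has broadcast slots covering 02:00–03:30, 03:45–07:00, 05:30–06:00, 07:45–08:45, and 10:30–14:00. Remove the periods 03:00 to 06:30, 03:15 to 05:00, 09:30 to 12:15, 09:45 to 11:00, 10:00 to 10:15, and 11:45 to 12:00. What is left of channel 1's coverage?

02:00–03:00, 06:30–07:00, 07:45–08:45, 12:15–14:00

First set merges to 02:00–03:30, 03:45–07:00, 07:45–08:45, 10:30–14:00.
Second set merges to 03:00–06:30, 09:30–12:15.
02:00–03:30 with B removed leaves 02:00–03:00.
03:45–07:00 with B removed leaves 06:30–07:00.
07:45–08:45 is untouched.
10:30–14:00 with B removed leaves 12:15–14:00.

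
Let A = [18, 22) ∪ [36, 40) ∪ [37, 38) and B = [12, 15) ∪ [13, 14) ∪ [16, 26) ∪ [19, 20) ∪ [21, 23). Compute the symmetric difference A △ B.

[12, 15) ∪ [16, 18) ∪ [22, 26) ∪ [36, 40)

First set merges to [18, 22), [36, 40).
Second set merges to [12, 15), [16, 26).
A \ B = [36, 40).
B \ A = [12, 15), [16, 18), [22, 26).
Union of the two gives the symmetric difference.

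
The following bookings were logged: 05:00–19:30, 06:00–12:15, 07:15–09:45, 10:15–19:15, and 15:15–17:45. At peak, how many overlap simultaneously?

Sweep endpoints in order; track running count of active intervals.
Peak of 3 reached at 07:15.

3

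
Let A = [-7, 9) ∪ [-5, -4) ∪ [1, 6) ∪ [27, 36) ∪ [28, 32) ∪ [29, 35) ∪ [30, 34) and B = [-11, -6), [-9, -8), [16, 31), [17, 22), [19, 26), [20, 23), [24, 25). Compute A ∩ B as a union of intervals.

[-7, -6) ∪ [27, 31)

A, merged: [-7, 9), [27, 36).
B, merged: [-11, -6), [16, 31).
[-7, 9) ∩ B → [-7, -6).
[27, 36) ∩ B → [27, 31).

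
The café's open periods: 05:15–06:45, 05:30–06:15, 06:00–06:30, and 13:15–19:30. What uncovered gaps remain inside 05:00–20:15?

The merged coverage is 05:15–06:45, 13:15–19:30.
Gaps within 05:00–20:15: 05:00–05:15, 06:45–13:15, 19:30–20:15.

05:00–05:15, 06:45–13:15, 19:30–20:15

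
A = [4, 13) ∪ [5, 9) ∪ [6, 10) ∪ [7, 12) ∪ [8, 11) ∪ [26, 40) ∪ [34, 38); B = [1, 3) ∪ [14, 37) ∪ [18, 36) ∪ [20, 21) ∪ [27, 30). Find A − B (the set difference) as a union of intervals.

First set merges to [4, 13), [26, 40).
Second set merges to [1, 3), [14, 37).
[4, 13): no B overlap → unchanged.
[26, 40) minus B → [37, 40).

[4, 13) ∪ [37, 40)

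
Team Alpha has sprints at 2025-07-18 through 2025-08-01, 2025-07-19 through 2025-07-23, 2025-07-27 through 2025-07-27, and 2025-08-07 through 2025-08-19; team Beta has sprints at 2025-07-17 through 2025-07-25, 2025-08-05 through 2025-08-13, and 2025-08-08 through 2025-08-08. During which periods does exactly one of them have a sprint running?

Merge the first list: 2025-07-18 through 2025-08-01, 2025-08-07 through 2025-08-19.
Merge the second list: 2025-07-17 through 2025-07-25, 2025-08-05 through 2025-08-13.
Only in the first: 2025-07-26 through 2025-08-01, 2025-08-14 through 2025-08-19.
Only in the second: 2025-07-17 through 2025-07-17, 2025-08-05 through 2025-08-06.
Together these are the periods covered by exactly one.

2025-07-17 through 2025-07-17, 2025-07-26 through 2025-08-01, 2025-08-05 through 2025-08-06, 2025-08-14 through 2025-08-19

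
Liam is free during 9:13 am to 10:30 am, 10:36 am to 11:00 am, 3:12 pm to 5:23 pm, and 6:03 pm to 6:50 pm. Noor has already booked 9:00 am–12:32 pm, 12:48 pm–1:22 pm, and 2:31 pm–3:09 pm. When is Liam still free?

3:12 pm–5:23 pm, 6:03 pm–6:50 pm

9:13 am–10:30 am: entirely removed.
10:36 am–11:00 am: entirely removed.
3:12 pm–5:23 pm: nothing removed.
6:03 pm–6:50 pm: nothing removed.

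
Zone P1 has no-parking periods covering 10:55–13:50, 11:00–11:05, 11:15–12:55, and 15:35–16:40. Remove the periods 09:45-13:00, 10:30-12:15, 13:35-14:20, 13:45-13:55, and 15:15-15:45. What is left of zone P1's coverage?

A, merged: 10:55–13:50, 15:35–16:40.
B, merged: 09:45–13:00, 13:35–14:20, 15:15–15:45.
10:55–13:50 \ B = 13:00–13:35.
15:35–16:40 \ B = 15:45–16:40.

13:00–13:35, 15:45–16:40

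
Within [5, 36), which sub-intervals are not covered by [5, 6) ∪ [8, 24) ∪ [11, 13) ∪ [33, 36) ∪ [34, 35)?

[6, 8) ∪ [24, 33)

The merged coverage is [5, 6), [8, 24), [33, 36).
Complement within [5, 36): [6, 8), [24, 33).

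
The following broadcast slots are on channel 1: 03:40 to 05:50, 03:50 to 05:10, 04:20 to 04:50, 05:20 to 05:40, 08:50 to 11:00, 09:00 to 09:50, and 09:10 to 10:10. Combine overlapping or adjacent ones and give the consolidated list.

03:40-05:50, 08:50-11:00

03:50-05:10 overlaps/touches 03:40-05:50 → extend to 03:40-05:50.
04:20-04:50 overlaps/touches 03:40-05:50 → extend to 03:40-05:50.
05:20-05:40 overlaps/touches 03:40-05:50 → extend to 03:40-05:50.
08:50-11:00 is disjoint → start new block.
09:00-09:50 overlaps/touches 08:50-11:00 → extend to 08:50-11:00.
09:10-10:10 overlaps/touches 08:50-11:00 → extend to 08:50-11:00.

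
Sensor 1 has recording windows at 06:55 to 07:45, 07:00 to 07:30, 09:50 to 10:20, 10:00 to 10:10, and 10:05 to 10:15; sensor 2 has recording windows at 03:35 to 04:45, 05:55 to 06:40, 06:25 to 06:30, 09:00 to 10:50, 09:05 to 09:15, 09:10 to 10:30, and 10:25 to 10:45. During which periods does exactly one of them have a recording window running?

A, merged: 06:55–07:45, 09:50–10:20.
B, merged: 03:35–04:45, 05:55–06:40, 09:00–10:50.
A \ B = 06:55–07:45.
B \ A = 03:35–04:45, 05:55–06:40, 09:00–09:50, 10:20–10:50.
Union of the two gives the symmetric difference.

03:35–04:45, 05:55–06:40, 06:55–07:45, 09:00–09:50, 10:20–10:50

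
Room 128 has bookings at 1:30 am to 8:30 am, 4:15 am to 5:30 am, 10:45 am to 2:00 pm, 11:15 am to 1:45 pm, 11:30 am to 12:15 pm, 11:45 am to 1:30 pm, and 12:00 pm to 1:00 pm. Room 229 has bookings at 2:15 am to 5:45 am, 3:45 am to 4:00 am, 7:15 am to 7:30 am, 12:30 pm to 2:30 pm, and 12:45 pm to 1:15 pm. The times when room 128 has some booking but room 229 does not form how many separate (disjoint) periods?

Merge the first list: 1:30 am-8:30 am, 10:45 am-2:00 pm.
Merge the second list: 2:15 am-5:45 am, 7:15 am-7:30 am, 12:30 pm-2:30 pm.
A \ B = 1:30 am-2:15 am, 5:45 am-7:15 am, 7:30 am-8:30 am, 10:45 am-12:30 pm.
That is 4 disjoint pieces.

4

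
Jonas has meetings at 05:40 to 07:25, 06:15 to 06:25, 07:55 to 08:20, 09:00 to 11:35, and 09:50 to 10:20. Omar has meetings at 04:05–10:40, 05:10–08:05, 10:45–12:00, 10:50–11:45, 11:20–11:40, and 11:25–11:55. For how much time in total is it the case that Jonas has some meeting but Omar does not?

First set merges to 05:40–07:25, 07:55–08:20, 09:00–11:35.
Second set merges to 04:05–10:40, 10:45–12:00.
A \ B = 10:40–10:45.
Total: 5 min.

5 min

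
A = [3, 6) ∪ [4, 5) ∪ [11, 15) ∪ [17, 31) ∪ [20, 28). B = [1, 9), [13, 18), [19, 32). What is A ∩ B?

A, merged: [3, 6), [11, 15), [17, 31).
[3, 6) ∩ B → [3, 6).
[11, 15) ∩ B → [13, 15).
[17, 31) ∩ B → [17, 18), [19, 31).

[3, 6) ∪ [13, 15) ∪ [17, 18) ∪ [19, 31)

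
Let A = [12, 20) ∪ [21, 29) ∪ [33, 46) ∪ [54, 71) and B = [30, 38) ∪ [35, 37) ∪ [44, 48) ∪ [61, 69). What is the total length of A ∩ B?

B, merged: [30, 38), [44, 48), [61, 69).
A ∩ B = [33, 38), [44, 46), [61, 69).
Total: 5 + 2 + 8 = 15.

15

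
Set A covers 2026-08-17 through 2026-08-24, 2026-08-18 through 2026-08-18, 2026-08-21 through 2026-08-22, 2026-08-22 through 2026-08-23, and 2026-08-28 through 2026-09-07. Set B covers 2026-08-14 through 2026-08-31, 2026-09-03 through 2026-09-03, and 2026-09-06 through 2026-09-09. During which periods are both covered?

2026-08-17 through 2026-08-24, 2026-08-28 through 2026-08-31, 2026-09-03 through 2026-09-03, 2026-09-06 through 2026-09-07

A, merged: 2026-08-17 through 2026-08-24, 2026-08-28 through 2026-09-07.
2026-08-17 through 2026-08-24 meets the second set on 2026-08-17 through 2026-08-24.
2026-08-28 through 2026-09-07 meets the second set on 2026-08-28 through 2026-08-31, 2026-09-03 through 2026-09-03, 2026-09-06 through 2026-09-07.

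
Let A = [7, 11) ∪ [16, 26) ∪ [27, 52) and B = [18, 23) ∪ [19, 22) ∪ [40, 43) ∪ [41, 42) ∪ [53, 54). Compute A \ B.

[7, 11) ∪ [16, 18) ∪ [23, 26) ∪ [27, 40) ∪ [43, 52)

Second set merges to [18, 23), [40, 43), [53, 54).
[7, 11): nothing removed.
[16, 26) \ B = [16, 18), [23, 26).
[27, 52) \ B = [27, 40), [43, 52).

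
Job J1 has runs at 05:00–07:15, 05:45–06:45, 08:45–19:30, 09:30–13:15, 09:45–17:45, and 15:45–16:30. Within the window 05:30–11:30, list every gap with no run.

After merging, the occupied span is 05:00–07:15, 08:45–19:30.
Gaps within 05:30–11:30: 07:15–08:45.

07:15–08:45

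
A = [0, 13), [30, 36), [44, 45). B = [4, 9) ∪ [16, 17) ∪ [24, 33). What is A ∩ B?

[4, 9) ∪ [30, 33)

[0, 13) meets the second set on [4, 9).
[30, 36) meets the second set on [30, 33).
[44, 45): no overlap with the second set.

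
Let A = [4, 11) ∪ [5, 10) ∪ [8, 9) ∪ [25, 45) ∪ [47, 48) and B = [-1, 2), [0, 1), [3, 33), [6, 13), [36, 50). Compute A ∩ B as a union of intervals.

A, merged: [4, 11), [25, 45), [47, 48).
B, merged: [-1, 2), [3, 33), [36, 50).
[4, 11) ∩ B → [4, 11).
[25, 45) ∩ B → [25, 33), [36, 45).
[47, 48) ∩ B → [47, 48).

[4, 11) ∪ [25, 33) ∪ [36, 45) ∪ [47, 48)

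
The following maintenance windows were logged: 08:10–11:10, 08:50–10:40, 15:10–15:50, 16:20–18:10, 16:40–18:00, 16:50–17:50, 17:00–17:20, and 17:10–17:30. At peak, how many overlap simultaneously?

5

Walk the sorted start/end points keeping a running depth.
The depth first hits 5 at 17:10.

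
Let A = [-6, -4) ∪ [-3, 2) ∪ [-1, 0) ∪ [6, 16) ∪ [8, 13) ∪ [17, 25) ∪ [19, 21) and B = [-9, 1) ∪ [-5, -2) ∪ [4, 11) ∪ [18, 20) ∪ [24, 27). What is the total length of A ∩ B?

A, merged: [-6, -4), [-3, 2), [6, 16), [17, 25).
B, merged: [-9, 1), [4, 11), [18, 20), [24, 27).
A ∩ B = [-6, -4), [-3, 1), [6, 11), [18, 20), [24, 25).
Total: 2 + 4 + 5 + 2 + 1 = 14.

14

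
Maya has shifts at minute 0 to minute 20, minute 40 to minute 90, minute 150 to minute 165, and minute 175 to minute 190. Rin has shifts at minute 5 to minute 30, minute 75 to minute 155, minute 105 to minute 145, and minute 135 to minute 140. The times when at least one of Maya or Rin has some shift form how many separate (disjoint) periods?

3

Second set merges to minute 5 to minute 30, minute 75 to minute 155.
A ∪ B = minute 0 to minute 30, minute 40 to minute 165, minute 175 to minute 190.
That is 3 disjoint pieces.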